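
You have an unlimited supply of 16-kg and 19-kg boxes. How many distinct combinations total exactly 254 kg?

1

Need nonnegative integers with 16j + 19k = 254.
gcd(16, 19) = 1, and 16·(6) + 19·(-5) = 1.
So (j₀, k₀) = (1524, -1270); general j = 1524 + 19t, k = -1270 - 16t.
j ≥ 0 ⇒ t ≥ -80; k ≥ 0 ⇒ t ≤ -80. That's 1 value of t.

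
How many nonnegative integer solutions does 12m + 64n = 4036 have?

gcd(64, 12) = 4.
By Bézout, 12*(-5) + 64*(1) = 4.
One solution: (11, 61).
General: m = 11 + 16t, n = 61 - 3t.
m ≥ 0 ⇒ t ≥ 0; n ≥ 0 ⇒ t ≤ 20. So t ∈ [0, 20]: 21 solutions.

21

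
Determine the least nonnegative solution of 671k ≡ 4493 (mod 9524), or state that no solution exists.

gcd(9524, 671) = 1  (9524 = 14×671 + 130, 671 = 5×130 + 21, 130 = 6×21 + 4, 21 = 5×4 + 1, 4 = 4×1).
1 divides 4493, so solutions exist.
Back-substituting, 671×(2271) + 9524×(-160) = 1.
So 671×(2271) ≡ 1 (mod 9524); multiply by 4493: k ≡ 10203603 (mod 9524).
Smallest nonnegative: k = 10203603 mod 9524 = 3399.

3399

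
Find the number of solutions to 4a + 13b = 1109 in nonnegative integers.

gcd(13, 4):
  13 = 3·4 + 1
  4 = 4·1
so gcd(13, 4) = 1.
Back-substitute for Bézout coefficients:
  1 = 13 - 3·4
  ... = 4·(-3) + 13·(1)
Scale by 1109: one solution is (-3327, 1109). Reduce a mod 13: (1, 85).
General: a = 1 + 13t, b = 85 - 4t.
a ≥ 0 ⇒ t ≥ 0; b ≥ 0 ⇒ t ≤ 21. So t ∈ [0, 21]: 22 solutions.

22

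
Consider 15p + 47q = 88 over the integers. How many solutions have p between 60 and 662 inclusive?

12

gcd(47, 15) = 1  (47 = 3·15 + 2, 15 = 7·2 + 1, 2 = 2·1).
Back-substituting, 15·(22) + 47·(-7) = 1.
Scale by 88: particular solution (1936, -616); reduce p mod 47: (9, -1).
General solution: p = 9 + 47t, q = -1 - 15t for integer t.
60 ≤ 9 + 47t ≤ 662 gives t ∈ [2, 13], which is 12 values.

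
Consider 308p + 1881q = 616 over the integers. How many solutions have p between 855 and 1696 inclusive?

5

gcd(1881, 308):
  1881 = 6×308 + 33
  308 = 9×33 + 11
  33 = 3×11
so gcd(1881, 308) = 11.
Back-substitute for Bézout coefficients:
  11 = 308 - 9×33
  ... = 308×(55) + 1881×(-9)
Scale by 56: particular solution (3080, -504); reduce p mod 171: (2, 0).
General solution: p = 2 + 171t, q = 0 - 28t for integer t.
855 ≤ 2 + 171t ≤ 1696 gives t ∈ [5, 9], which is 5 values.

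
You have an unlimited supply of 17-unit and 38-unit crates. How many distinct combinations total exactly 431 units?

Need nonnegative integers with 17j + 38k = 431.
gcd(17, 38) = 1, and 17·(9) + 38·(-4) = 1.
So (j₀, k₀) = (3879, -1724); general j = 3879 + 38t, k = -1724 - 17t.
j ≥ 0 ⇒ t ≥ -102; k ≥ 0 ⇒ t ≤ -102. That's 1 value of t.

1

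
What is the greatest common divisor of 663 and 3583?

1

gcd(3583, 663):
  3583 = 5·663 + 268
  663 = 2·268 + 127
  268 = 2·127 + 14
  127 = 9·14 + 1
  14 = 14·1
so gcd(3583, 663) = 1.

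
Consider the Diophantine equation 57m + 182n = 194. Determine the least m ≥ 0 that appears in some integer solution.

gcd(182, 57):
  182 = 3×57 + 11
  57 = 5×11 + 2
  11 = 5×2 + 1
  2 = 2×1
so gcd(182, 57) = 1.
1 divides 194, so solutions exist.
Back-substitute for Bézout coefficients:
  1 = 11 - 5×2
  ... = 57×(-83) + 182×(26)
Scale by 194/1 = 194: (m₀, n₀) = (-16102, 5044).
General solution: m = -16102 + 182t, n = 5044 - 57t for integer t.
m ≥ 0: smallest is -16102 mod 182 = 96 (at t = 89), with n = -29.

96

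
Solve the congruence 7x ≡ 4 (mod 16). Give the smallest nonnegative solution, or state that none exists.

12

gcd(16, 7) = 1.
1 divides 4, so solutions exist.
By Bézout, 7×(7) + 16×(-3) = 1.
So 7×(7) ≡ 1 (mod 16); multiply by 4: x ≡ 28 (mod 16).
Smallest nonnegative: x = 28 mod 16 = 12.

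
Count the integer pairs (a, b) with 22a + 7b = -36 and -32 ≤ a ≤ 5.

5

gcd(22, 7) = 1  (22 = 3·7 + 1, 7 = 7·1).
Back-substituting, 22·(1) + 7·(-3) = 1.
Scale by -36: particular solution (-36, 108); reduce a mod 7: (6, -24).
General solution: a = 6 + 7t, b = -24 - 22t for integer t.
-32 ≤ 6 + 7t ≤ 5 gives t ∈ [-5, -1], which is 5 values.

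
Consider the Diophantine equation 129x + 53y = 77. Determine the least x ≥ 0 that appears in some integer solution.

31

gcd(129, 53) = 1.
1 divides 77, so solutions exist.
By Bézout, 129*(-23) + 53*(56) = 1.
Scale by 77/1 = 77: (x₀, y₀) = (-1771, 4312).
General solution: x = -1771 + 53t, y = 4312 - 129t for integer t.
x ≥ 0: smallest is -1771 mod 53 = 31 (at t = 34), with y = -74.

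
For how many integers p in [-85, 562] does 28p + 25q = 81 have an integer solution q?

gcd(28, 25) = 1.
By Bézout, 28×(-8) + 25×(9) = 1.
Particular solution: (2, 1).
General solution: p = 2 + 25t, q = 1 - 28t for integer t.
-85 ≤ 2 + 25t ≤ 562 gives t ∈ [-3, 22], which is 26 values.

26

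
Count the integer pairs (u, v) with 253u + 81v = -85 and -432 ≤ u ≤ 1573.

gcd(253, 81):
  253 = 3*81 + 10
  81 = 8*10 + 1
  10 = 10*1
so gcd(253, 81) = 1.
Back-substitute for Bézout coefficients:
  1 = 81 - 8*10
  ... = 253*(-8) + 81*(25)
Scale by -85: particular solution (680, -2125); reduce u mod 81: (32, -101).
General solution: u = 32 + 81t, v = -101 - 253t for integer t.
-432 ≤ 32 + 81t ≤ 1573 gives t ∈ [-5, 19], which is 25 values.

25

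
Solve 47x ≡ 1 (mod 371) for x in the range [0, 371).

gcd(371, 47) = 1.
By Bézout, 47×(150) + 371×(-19) = 1.
So 47×150 ≡ 1 (mod 371), and 150 mod 371 = 150.

150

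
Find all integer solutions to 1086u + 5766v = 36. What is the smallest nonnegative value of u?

377

gcd(5766, 1086) = 6.
6 divides 36, so solutions exist.
By Bézout, 1086×(223) + 5766×(-42) = 6.
Scale by 36/6 = 6: (u₀, v₀) = (1338, -252).
General solution: u = 1338 + 961t, v = -252 - 181t for integer t.
u ≥ 0: smallest is 1338 mod 961 = 377 (at t = -1), with v = -71.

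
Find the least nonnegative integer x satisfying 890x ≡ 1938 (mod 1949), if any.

1903

gcd(1949, 890) = 1  (1949 = 2*890 + 169, 890 = 5*169 + 45, 169 = 3*45 + 34, 45 = 1*34 + 11, 34 = 3*11 + 1, 11 = 11*1).
1 divides 1938, so solutions exist.
Back-substituting, 890*(-173) + 1949*(79) = 1.
So 890*(-173) ≡ 1 (mod 1949); multiply by 1938: x ≡ -335274 (mod 1949).
Smallest nonnegative: x = -335274 mod 1949 = 1903.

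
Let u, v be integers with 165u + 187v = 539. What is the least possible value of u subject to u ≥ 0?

1

gcd(187, 165) = 11.
11 divides 539, so solutions exist.
By Bézout, 165·(8) + 187·(-7) = 11.
Scale by 539/11 = 49: (u₀, v₀) = (392, -343).
General solution: u = 392 + 17t, v = -343 - 15t for integer t.
u ≥ 0: smallest is 392 mod 17 = 1 (at t = -23), with v = 2.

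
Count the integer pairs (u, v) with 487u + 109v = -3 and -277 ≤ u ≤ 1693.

gcd(487, 109) = 1  (487 = 4×109 + 51, 109 = 2×51 + 7, 51 = 7×7 + 2, 7 = 3×2 + 1, 2 = 2×1).
Back-substituting, 487×(-47) + 109×(210) = 1.
Scale by -3: particular solution (141, -630); reduce u mod 109: (32, -143).
General solution: u = 32 + 109t, v = -143 - 487t for integer t.
-277 ≤ 32 + 109t ≤ 1693 gives t ∈ [-2, 15], which is 18 values.

18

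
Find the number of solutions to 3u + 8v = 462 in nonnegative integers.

gcd(8, 3):
  8 = 2×3 + 2
  3 = 1×2 + 1
  2 = 2×1
so gcd(8, 3) = 1.
Back-substitute for Bézout coefficients:
  1 = 3 - 1×2
  ... = 3×(3) + 8×(-1)
Scale by 462: one solution is (1386, -462). Reduce u mod 8: (2, 57).
General: u = 2 + 8t, v = 57 - 3t.
u ≥ 0 ⇒ t ≥ 0; v ≥ 0 ⇒ t ≤ 19. So t ∈ [0, 19]: 20 solutions.

20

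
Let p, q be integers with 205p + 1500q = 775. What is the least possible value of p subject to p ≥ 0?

55

gcd(1500, 205):
  1500 = 7*205 + 65
  205 = 3*65 + 10
  65 = 6*10 + 5
  10 = 2*5
so gcd(1500, 205) = 5.
5 divides 775, so solutions exist.
Back-substitute for Bézout coefficients:
  5 = 65 - 6*10
  ... = 205*(-139) + 1500*(19)
Scale by 775/5 = 155: (p₀, q₀) = (-21545, 2945).
General solution: p = -21545 + 300t, q = 2945 - 41t for integer t.
p ≥ 0: smallest is -21545 mod 300 = 55 (at t = 72), with q = -7.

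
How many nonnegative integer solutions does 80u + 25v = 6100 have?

gcd(80, 25) = 5  (80 = 3*25 + 5, 25 = 5*5).
Back-substituting, 80*(1) + 25*(-3) = 5.
Scale by 1220: one solution is (1220, -3660). Reduce u mod 5: (0, 244).
General: u = 0 + 5t, v = 244 - 16t.
u ≥ 0 ⇒ t ≥ 0; v ≥ 0 ⇒ t ≤ 15. So t ∈ [0, 15]: 16 solutions.

16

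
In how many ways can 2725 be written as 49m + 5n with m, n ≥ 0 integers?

gcd(49, 5) = 1  (49 = 9·5 + 4, 5 = 1·4 + 1, 4 = 4·1).
Back-substituting, 49·(-1) + 5·(10) = 1.
Scale by 2725: one solution is (-2725, 27250). Reduce m mod 5: (0, 545).
General: m = 0 + 5t, n = 545 - 49t.
m ≥ 0 ⇒ t ≥ 0; n ≥ 0 ⇒ t ≤ 11. So t ∈ [0, 11]: 12 solutions.

12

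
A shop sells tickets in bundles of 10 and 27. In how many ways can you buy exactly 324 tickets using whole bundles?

2

Need nonnegative integers with 10j + 27k = 324.
gcd(10, 27) = 1, and 10·(-8) + 27·(3) = 1.
So (j₀, k₀) = (-2592, 972); general j = -2592 + 27t, k = 972 - 10t.
j ≥ 0 ⇒ t ≥ 96; k ≥ 0 ⇒ t ≤ 97. That's 2 values of t.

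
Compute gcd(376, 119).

gcd(376, 119) = 1  (376 = 3*119 + 19, 119 = 6*19 + 5, 19 = 3*5 + 4, 5 = 1*4 + 1, 4 = 4*1).

1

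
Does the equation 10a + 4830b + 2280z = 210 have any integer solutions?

yes

gcd(4830, 10) = 10  (4830 = 483×10).
gcd(10, 2280) = 10.
10 divides 210, so integer solutions exist.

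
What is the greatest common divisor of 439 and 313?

gcd(439, 313):
  439 = 1·313 + 126
  313 = 2·126 + 61
  126 = 2·61 + 4
  61 = 15·4 + 1
  4 = 4·1
so gcd(439, 313) = 1.

1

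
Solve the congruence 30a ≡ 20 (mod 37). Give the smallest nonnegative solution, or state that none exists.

gcd(37, 30) = 1.
1 divides 20, so solutions exist.
By Bézout, 30×(-16) + 37×(13) = 1.
So 30×(-16) ≡ 1 (mod 37); multiply by 20: a ≡ -320 (mod 37).
Smallest nonnegative: a = -320 mod 37 = 13.

13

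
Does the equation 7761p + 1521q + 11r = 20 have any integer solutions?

yes

gcd(7761, 1521):
  7761 = 5*1521 + 156
  1521 = 9*156 + 117
  156 = 1*117 + 39
  117 = 3*39
so gcd(7761, 1521) = 39.
gcd(39, 11) = 1.
1 divides 20, so integer solutions exist.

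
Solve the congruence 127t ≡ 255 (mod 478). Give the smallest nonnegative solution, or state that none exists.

gcd(478, 127) = 1.
1 divides 255, so solutions exist.
By Bézout, 127*(-207) + 478*(55) = 1.
So 127*(-207) ≡ 1 (mod 478); multiply by 255: t ≡ -52785 (mod 478).
Smallest nonnegative: t = -52785 mod 478 = 273.

273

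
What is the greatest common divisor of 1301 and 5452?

1

gcd(5452, 1301):
  5452 = 4*1301 + 248
  1301 = 5*248 + 61
  248 = 4*61 + 4
  61 = 15*4 + 1
  4 = 4*1
so gcd(5452, 1301) = 1.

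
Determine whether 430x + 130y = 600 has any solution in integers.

yes

gcd(430, 130) = 10  (430 = 3·130 + 40, 130 = 3·40 + 10, 40 = 4·10).
10 divides 600, so integer solutions exist.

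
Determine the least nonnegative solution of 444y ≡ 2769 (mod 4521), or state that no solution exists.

gcd(4521, 444) = 3  (4521 = 10*444 + 81, 444 = 5*81 + 39, 81 = 2*39 + 3, 39 = 13*3).
3 divides 2769, so solutions exist.
Back-substituting, 444*(-112) + 4521*(11) = 3.
So 444*(-112) ≡ 3 (mod 4521); multiply by 923: y ≡ -103376 (mod 1507).
Smallest nonnegative: y = -103376 mod 1507 = 607.

607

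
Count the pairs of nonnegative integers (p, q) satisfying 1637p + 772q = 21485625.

gcd(1637, 772):
  1637 = 2·772 + 93
  772 = 8·93 + 28
  93 = 3·28 + 9
  28 = 3·9 + 1
  9 = 9·1
so gcd(1637, 772) = 1.
Back-substitute for Bézout coefficients:
  1 = 28 - 3·9
  ... = 1637·(-83) + 772·(176)
Scale by 21485625: one solution is (-1783306875, 3781470000). Reduce p mod 772: (1, 27829).
General: p = 1 + 772t, q = 27829 - 1637t.
p ≥ 0 ⇒ t ≥ 0; q ≥ 0 ⇒ t ≤ 17. So t ∈ [0, 17]: 18 solutions.

18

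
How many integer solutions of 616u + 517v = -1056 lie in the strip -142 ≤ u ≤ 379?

11

gcd(616, 517):
  616 = 1*517 + 99
  517 = 5*99 + 22
  99 = 4*22 + 11
  22 = 2*11
so gcd(616, 517) = 11.
Back-substitute for Bézout coefficients:
  11 = 99 - 4*22
  ... = 616*(21) + 517*(-25)
Scale by -96: particular solution (-2016, 2400); reduce u mod 47: (5, -8).
General solution: u = 5 + 47t, v = -8 - 56t for integer t.
-142 ≤ 5 + 47t ≤ 379 gives t ∈ [-3, 7], which is 11 values.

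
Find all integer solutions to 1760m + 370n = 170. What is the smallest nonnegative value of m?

gcd(1760, 370):
  1760 = 4×370 + 280
  370 = 1×280 + 90
  280 = 3×90 + 10
  90 = 9×10
so gcd(1760, 370) = 10.
10 divides 170, so solutions exist.
Back-substitute for Bézout coefficients:
  10 = 280 - 3×90
  ... = 1760×(4) + 370×(-19)
Scale by 170/10 = 17: (m₀, n₀) = (68, -323).
General solution: m = 68 + 37t, n = -323 - 176t for integer t.
m ≥ 0: smallest is 68 mod 37 = 31 (at t = -1), with n = -147.

31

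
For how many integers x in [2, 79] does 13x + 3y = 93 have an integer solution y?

26

gcd(13, 3) = 1  (13 = 4×3 + 1, 3 = 3×1).
Back-substituting, 13×(1) + 3×(-4) = 1.
Scale by 93: particular solution (93, -372); reduce x mod 3: (0, 31).
General solution: x = 0 + 3t, y = 31 - 13t for integer t.
2 ≤ 0 + 3t ≤ 79 gives t ∈ [1, 26], which is 26 values.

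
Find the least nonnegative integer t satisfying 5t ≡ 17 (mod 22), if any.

gcd(22, 5) = 1  (22 = 4×5 + 2, 5 = 2×2 + 1, 2 = 2×1).
1 divides 17, so solutions exist.
Back-substituting, 5×(9) + 22×(-2) = 1.
So 5×(9) ≡ 1 (mod 22); multiply by 17: t ≡ 153 (mod 22).
Smallest nonnegative: t = 153 mod 22 = 21.

21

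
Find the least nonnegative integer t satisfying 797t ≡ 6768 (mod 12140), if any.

6604

gcd(12140, 797) = 1.
1 divides 6768, so solutions exist.
By Bézout, 797×(853) + 12140×(-56) = 1.
So 797×(853) ≡ 1 (mod 12140); multiply by 6768: t ≡ 5773104 (mod 12140).
Smallest nonnegative: t = 5773104 mod 12140 = 6604.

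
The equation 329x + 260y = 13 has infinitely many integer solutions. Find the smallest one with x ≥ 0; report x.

gcd(329, 260) = 1  (329 = 1×260 + 69, 260 = 3×69 + 53, 69 = 1×53 + 16, 53 = 3×16 + 5, 16 = 3×5 + 1, 5 = 5×1).
1 divides 13, so solutions exist.
Back-substituting, 329×(49) + 260×(-62) = 1.
Scale by 13/1 = 13: (x₀, y₀) = (637, -806).
General solution: x = 637 + 260t, y = -806 - 329t for integer t.
x ≥ 0: smallest is 637 mod 260 = 117 (at t = -2), with y = -148.

117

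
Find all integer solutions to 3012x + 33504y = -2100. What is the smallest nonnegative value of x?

1323

gcd(33504, 3012):
  33504 = 11·3012 + 372
  3012 = 8·372 + 36
  372 = 10·36 + 12
  36 = 3·12
so gcd(33504, 3012) = 12.
12 divides -2100, so solutions exist.
Back-substitute for Bézout coefficients:
  12 = 372 - 10·36
  ... = 3012·(-901) + 33504·(81)
Scale by -2100/12 = -175: (x₀, y₀) = (157675, -14175).
General solution: x = 157675 + 2792t, y = -14175 - 251t for integer t.
x ≥ 0: smallest is 157675 mod 2792 = 1323 (at t = -56), with y = -119.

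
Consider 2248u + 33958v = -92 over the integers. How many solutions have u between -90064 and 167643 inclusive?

gcd(33958, 2248) = 2  (33958 = 15*2248 + 238, 2248 = 9*238 + 106, 238 = 2*106 + 26, 106 = 4*26 + 2, 26 = 13*2).
Back-substituting, 2248*(1284) + 33958*(-85) = 2.
Scale by -46: particular solution (-59064, 3910); reduce u mod 16979: (8852, -586).
General solution: u = 8852 + 16979t, v = -586 - 1124t for integer t.
-90064 ≤ 8852 + 16979t ≤ 167643 gives t ∈ [-5, 9], which is 15 values.

15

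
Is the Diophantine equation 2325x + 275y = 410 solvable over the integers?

gcd(2325, 275) = 25.
25 does not divide 410 (remainder 10), so no integer solutions.

no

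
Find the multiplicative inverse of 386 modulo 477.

152

gcd(477, 386) = 1.
By Bézout, 386·(152) + 477·(-123) = 1.
So 386·152 ≡ 1 (mod 477), and 152 mod 477 = 152.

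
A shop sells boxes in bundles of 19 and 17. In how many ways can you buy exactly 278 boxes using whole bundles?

1

Need nonnegative integers with 19j + 17k = 278.
gcd(19, 17) = 1, and 19·(-8) + 17·(9) = 1.
So (j₀, k₀) = (-2224, 2502); general j = -2224 + 17t, k = 2502 - 19t.
j ≥ 0 ⇒ t ≥ 131; k ≥ 0 ⇒ t ≤ 131. That's 1 value of t.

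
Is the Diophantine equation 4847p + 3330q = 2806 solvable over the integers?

gcd(4847, 3330) = 37.
37 does not divide 2806 (remainder 31), so no integer solutions.

no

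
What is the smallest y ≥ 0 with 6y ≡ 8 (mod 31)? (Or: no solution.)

gcd(31, 6) = 1.
1 divides 8, so solutions exist.
By Bézout, 6·(-5) + 31·(1) = 1.
So 6·(-5) ≡ 1 (mod 31); multiply by 8: y ≡ -40 (mod 31).
Smallest nonnegative: y = -40 mod 31 = 22.

22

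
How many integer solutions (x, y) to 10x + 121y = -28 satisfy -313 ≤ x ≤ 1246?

gcd(121, 10) = 1  (121 = 12·10 + 1, 10 = 10·1).
Back-substituting, 10·(-12) + 121·(1) = 1.
Scale by -28: particular solution (336, -28); reduce x mod 121: (94, -8).
General solution: x = 94 + 121t, y = -8 - 10t for integer t.
-313 ≤ 94 + 121t ≤ 1246 gives t ∈ [-3, 9], which is 13 values.

13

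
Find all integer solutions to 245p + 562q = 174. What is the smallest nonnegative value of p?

gcd(562, 245) = 1  (562 = 2×245 + 72, 245 = 3×72 + 29, 72 = 2×29 + 14, 29 = 2×14 + 1, 14 = 14×1).
1 divides 174, so solutions exist.
Back-substituting, 245×(39) + 562×(-17) = 1.
Scale by 174/1 = 174: (p₀, q₀) = (6786, -2958).
General solution: p = 6786 + 562t, q = -2958 - 245t for integer t.
p ≥ 0: smallest is 6786 mod 562 = 42 (at t = -12), with q = -18.

42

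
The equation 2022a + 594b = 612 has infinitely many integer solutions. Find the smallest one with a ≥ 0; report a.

57

gcd(2022, 594):
  2022 = 3·594 + 240
  594 = 2·240 + 114
  240 = 2·114 + 12
  114 = 9·12 + 6
  12 = 2·6
so gcd(2022, 594) = 6.
6 divides 612, so solutions exist.
Back-substitute for Bézout coefficients:
  6 = 114 - 9·12
  ... = 2022·(-47) + 594·(160)
Scale by 612/6 = 102: (a₀, b₀) = (-4794, 16320).
General solution: a = -4794 + 99t, b = 16320 - 337t for integer t.
a ≥ 0: smallest is -4794 mod 99 = 57 (at t = 49), with b = -193.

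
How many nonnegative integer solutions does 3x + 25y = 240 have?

4

gcd(25, 3) = 1.
By Bézout, 3·(-8) + 25·(1) = 1.
One solution: (5, 9).
General: x = 5 + 25t, y = 9 - 3t.
x ≥ 0 ⇒ t ≥ 0; y ≥ 0 ⇒ t ≤ 3. So t ∈ [0, 3]: 4 solutions.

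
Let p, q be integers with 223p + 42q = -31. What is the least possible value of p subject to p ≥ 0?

17

gcd(223, 42) = 1  (223 = 5·42 + 13, 42 = 3·13 + 3, 13 = 4·3 + 1, 3 = 3·1).
1 divides -31, so solutions exist.
Back-substituting, 223·(13) + 42·(-69) = 1.
Scale by -31/1 = -31: (p₀, q₀) = (-403, 2139).
General solution: p = -403 + 42t, q = 2139 - 223t for integer t.
p ≥ 0: smallest is -403 mod 42 = 17 (at t = 10), with q = -91.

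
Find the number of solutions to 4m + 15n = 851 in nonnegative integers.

14

gcd(15, 4):
  15 = 3*4 + 3
  4 = 1*3 + 1
  3 = 3*1
so gcd(15, 4) = 1.
Back-substitute for Bézout coefficients:
  1 = 4 - 1*3
  ... = 4*(4) + 15*(-1)
Scale by 851: one solution is (3404, -851). Reduce m mod 15: (14, 53).
General: m = 14 + 15t, n = 53 - 4t.
m ≥ 0 ⇒ t ≥ 0; n ≥ 0 ⇒ t ≤ 13. So t ∈ [0, 13]: 14 solutions.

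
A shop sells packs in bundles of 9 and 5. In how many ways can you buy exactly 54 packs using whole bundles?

2

Need nonnegative integers with 9j + 5k = 54.
gcd(9, 5) = 1, and 9·(-1) + 5·(2) = 1.
So (j₀, k₀) = (-54, 108); general j = -54 + 5t, k = 108 - 9t.
j ≥ 0 ⇒ t ≥ 11; k ≥ 0 ⇒ t ≤ 12. That's 2 values of t.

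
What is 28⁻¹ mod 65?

gcd(65, 28) = 1.
By Bézout, 28*(7) + 65*(-3) = 1.
So 28*7 ≡ 1 (mod 65), and 7 mod 65 = 7.

7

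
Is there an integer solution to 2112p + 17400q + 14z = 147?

gcd(17400, 2112) = 24.
gcd(24, 14) = 2.
2 does not divide 147 (remainder 1), so no integer solutions.

no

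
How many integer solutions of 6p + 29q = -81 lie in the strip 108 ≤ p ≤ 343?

8

gcd(29, 6) = 1  (29 = 4×6 + 5, 6 = 1×5 + 1, 5 = 5×1).
Back-substituting, 6×(5) + 29×(-1) = 1.
Scale by -81: particular solution (-405, 81); reduce p mod 29: (1, -3).
General solution: p = 1 + 29t, q = -3 - 6t for integer t.
108 ≤ 1 + 29t ≤ 343 gives t ∈ [4, 11], which is 8 values.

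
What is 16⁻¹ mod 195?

gcd(195, 16) = 1  (195 = 12·16 + 3, 16 = 5·3 + 1, 3 = 3·1).
Back-substituting, 16·(61) + 195·(-5) = 1.
So 16·61 ≡ 1 (mod 195), and 61 mod 195 = 61.

61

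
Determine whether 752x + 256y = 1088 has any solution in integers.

gcd(752, 256):
  752 = 2*256 + 240
  256 = 1*240 + 16
  240 = 15*16
so gcd(752, 256) = 16.
16 divides 1088, so integer solutions exist.

yes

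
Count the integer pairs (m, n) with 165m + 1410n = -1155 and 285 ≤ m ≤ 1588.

gcd(1410, 165) = 15.
By Bézout, 165·(-17) + 1410·(2) = 15.
Particular solution: (87, -11).
General solution: m = 87 + 94t, n = -11 - 11t for integer t.
285 ≤ 87 + 94t ≤ 1588 gives t ∈ [3, 15], which is 13 values.

13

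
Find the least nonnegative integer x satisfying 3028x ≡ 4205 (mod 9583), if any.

gcd(9583, 3028):
  9583 = 3·3028 + 499
  3028 = 6·499 + 34
  499 = 14·34 + 23
  34 = 1·23 + 11
  23 = 2·11 + 1
  11 = 11·1
so gcd(9583, 3028) = 1.
1 divides 4205, so solutions exist.
Back-substitute for Bézout coefficients:
  1 = 23 - 2·11
  ... = 3028·(-845) + 9583·(267)
So 3028·(-845) ≡ 1 (mod 9583); multiply by 4205: x ≡ -3553225 (mod 9583).
Smallest nonnegative: x = -3553225 mod 9583 = 2068.

2068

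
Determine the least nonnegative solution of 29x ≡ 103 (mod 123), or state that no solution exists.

29

gcd(123, 29):
  123 = 4×29 + 7
  29 = 4×7 + 1
  7 = 7×1
so gcd(123, 29) = 1.
1 divides 103, so solutions exist.
Back-substitute for Bézout coefficients:
  1 = 29 - 4×7
  ... = 29×(17) + 123×(-4)
So 29×(17) ≡ 1 (mod 123); multiply by 103: x ≡ 1751 (mod 123).
Smallest nonnegative: x = 1751 mod 123 = 29.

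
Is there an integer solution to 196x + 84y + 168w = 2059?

no

gcd(196, 84):
  196 = 2*84 + 28
  84 = 3*28
so gcd(196, 84) = 28.
gcd(28, 168) = 28.
28 does not divide 2059 (remainder 15), so no integer solutions.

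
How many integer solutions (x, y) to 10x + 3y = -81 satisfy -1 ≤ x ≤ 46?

16

gcd(10, 3) = 1.
By Bézout, 10·(1) + 3·(-3) = 1.
Particular solution: (0, -27).
General solution: x = 0 + 3t, y = -27 - 10t for integer t.
-1 ≤ 0 + 3t ≤ 46 gives t ∈ [0, 15], which is 16 values.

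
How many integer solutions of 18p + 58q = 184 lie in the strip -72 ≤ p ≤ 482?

gcd(58, 18) = 2.
By Bézout, 18×(13) + 58×(-4) = 2.
Particular solution: (7, 1).
General solution: p = 7 + 29t, q = 1 - 9t for integer t.
-72 ≤ 7 + 29t ≤ 482 gives t ∈ [-2, 16], which is 19 values.

19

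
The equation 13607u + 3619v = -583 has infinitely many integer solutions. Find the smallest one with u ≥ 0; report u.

gcd(13607, 3619):
  13607 = 3×3619 + 2750
  3619 = 1×2750 + 869
  2750 = 3×869 + 143
  869 = 6×143 + 11
  143 = 13×11
so gcd(13607, 3619) = 11.
11 divides -583, so solutions exist.
Back-substitute for Bézout coefficients:
  11 = 869 - 6×143
  ... = 13607×(-25) + 3619×(94)
Scale by -583/11 = -53: (u₀, v₀) = (1325, -4982).
General solution: u = 1325 + 329t, v = -4982 - 1237t for integer t.
u ≥ 0: smallest is 1325 mod 329 = 9 (at t = -4), with v = -34.

9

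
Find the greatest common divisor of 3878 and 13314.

14

gcd(13314, 3878) = 14  (13314 = 3*3878 + 1680, 3878 = 2*1680 + 518, 1680 = 3*518 + 126, 518 = 4*126 + 14, 126 = 9*14).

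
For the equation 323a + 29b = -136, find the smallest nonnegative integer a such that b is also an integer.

gcd(323, 29):
  323 = 11×29 + 4
  29 = 7×4 + 1
  4 = 4×1
so gcd(323, 29) = 1.
1 divides -136, so solutions exist.
Back-substitute for Bézout coefficients:
  1 = 29 - 7×4
  ... = 323×(-7) + 29×(78)
Scale by -136/1 = -136: (a₀, b₀) = (952, -10608).
General solution: a = 952 + 29t, b = -10608 - 323t for integer t.
a ≥ 0: smallest is 952 mod 29 = 24 (at t = -32), with b = -272.

24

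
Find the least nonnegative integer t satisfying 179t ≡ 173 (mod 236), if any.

gcd(236, 179) = 1.
1 divides 173, so solutions exist.
By Bézout, 179·(-29) + 236·(22) = 1.
So 179·(-29) ≡ 1 (mod 236); multiply by 173: t ≡ -5017 (mod 236).
Smallest nonnegative: t = -5017 mod 236 = 175.

175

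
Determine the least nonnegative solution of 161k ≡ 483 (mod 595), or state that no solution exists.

3

gcd(595, 161) = 7.
7 divides 483, so solutions exist.
By Bézout, 161·(37) + 595·(-10) = 7.
So 161·(37) ≡ 7 (mod 595); multiply by 69: k ≡ 2553 (mod 85).
Smallest nonnegative: k = 2553 mod 85 = 3.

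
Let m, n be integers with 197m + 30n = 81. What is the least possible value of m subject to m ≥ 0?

gcd(197, 30):
  197 = 6*30 + 17
  30 = 1*17 + 13
  17 = 1*13 + 4
  13 = 3*4 + 1
  4 = 4*1
so gcd(197, 30) = 1.
1 divides 81, so solutions exist.
Back-substitute for Bézout coefficients:
  1 = 13 - 3*4
  ... = 197*(-7) + 30*(46)
Scale by 81/1 = 81: (m₀, n₀) = (-567, 3726).
General solution: m = -567 + 30t, n = 3726 - 197t for integer t.
m ≥ 0: smallest is -567 mod 30 = 3 (at t = 19), with n = -17.

3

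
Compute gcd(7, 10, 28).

gcd(10, 7) = 1  (10 = 1×7 + 3, 7 = 2×3 + 1, 3 = 3×1).
gcd(1, 28) = 1.

1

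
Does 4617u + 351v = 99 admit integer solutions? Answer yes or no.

no

gcd(4617, 351) = 27.
27 does not divide 99 (remainder 18), so no integer solutions.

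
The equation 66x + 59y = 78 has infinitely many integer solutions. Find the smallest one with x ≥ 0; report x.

28

gcd(66, 59):
  66 = 1*59 + 7
  59 = 8*7 + 3
  7 = 2*3 + 1
  3 = 3*1
so gcd(66, 59) = 1.
1 divides 78, so solutions exist.
Back-substitute for Bézout coefficients:
  1 = 7 - 2*3
  ... = 66*(17) + 59*(-19)
Scale by 78/1 = 78: (x₀, y₀) = (1326, -1482).
General solution: x = 1326 + 59t, y = -1482 - 66t for integer t.
x ≥ 0: smallest is 1326 mod 59 = 28 (at t = -22), with y = -30.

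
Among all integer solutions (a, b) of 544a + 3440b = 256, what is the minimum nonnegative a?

89

gcd(3440, 544):
  3440 = 6·544 + 176
  544 = 3·176 + 16
  176 = 11·16
so gcd(3440, 544) = 16.
16 divides 256, so solutions exist.
Back-substitute for Bézout coefficients:
  16 = 544 - 3·176
  ... = 544·(19) + 3440·(-3)
Scale by 256/16 = 16: (a₀, b₀) = (304, -48).
General solution: a = 304 + 215t, b = -48 - 34t for integer t.
a ≥ 0: smallest is 304 mod 215 = 89 (at t = -1), with b = -14.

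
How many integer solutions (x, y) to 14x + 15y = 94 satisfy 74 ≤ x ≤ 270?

13

gcd(15, 14) = 1  (15 = 1×14 + 1, 14 = 14×1).
Back-substituting, 14×(-1) + 15×(1) = 1.
Scale by 94: particular solution (-94, 94); reduce x mod 15: (11, -4).
General solution: x = 11 + 15t, y = -4 - 14t for integer t.
74 ≤ 11 + 15t ≤ 270 gives t ∈ [5, 17], which is 13 values.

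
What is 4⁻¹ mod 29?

gcd(29, 4):
  29 = 7*4 + 1
  4 = 4*1
so gcd(29, 4) = 1.
Back-substitute for Bézout coefficients:
  1 = 29 - 7*4
  ... = 4*(-7) + 29*(1)
So 4*-7 ≡ 1 (mod 29), and -7 mod 29 = 22.

22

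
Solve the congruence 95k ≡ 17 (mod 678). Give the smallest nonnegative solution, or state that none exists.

43

gcd(678, 95) = 1  (678 = 7·95 + 13, 95 = 7·13 + 4, 13 = 3·4 + 1, 4 = 4·1).
1 divides 17, so solutions exist.
Back-substituting, 95·(-157) + 678·(22) = 1.
So 95·(-157) ≡ 1 (mod 678); multiply by 17: k ≡ -2669 (mod 678).
Smallest nonnegative: k = -2669 mod 678 = 43.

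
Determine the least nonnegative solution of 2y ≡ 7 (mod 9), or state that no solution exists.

8

gcd(9, 2):
  9 = 4*2 + 1
  2 = 2*1
so gcd(9, 2) = 1.
1 divides 7, so solutions exist.
Back-substitute for Bézout coefficients:
  1 = 9 - 4*2
  ... = 2*(-4) + 9*(1)
So 2*(-4) ≡ 1 (mod 9); multiply by 7: y ≡ -28 (mod 9).
Smallest nonnegative: y = -28 mod 9 = 8.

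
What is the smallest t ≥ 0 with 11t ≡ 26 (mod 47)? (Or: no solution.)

28

gcd(47, 11) = 1  (47 = 4·11 + 3, 11 = 3·3 + 2, 3 = 1·2 + 1, 2 = 2·1).
1 divides 26, so solutions exist.
Back-substituting, 11·(-17) + 47·(4) = 1.
So 11·(-17) ≡ 1 (mod 47); multiply by 26: t ≡ -442 (mod 47).
Smallest nonnegative: t = -442 mod 47 = 28.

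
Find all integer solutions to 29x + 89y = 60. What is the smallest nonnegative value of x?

gcd(89, 29) = 1  (89 = 3·29 + 2, 29 = 14·2 + 1, 2 = 2·1).
1 divides 60, so solutions exist.
Back-substituting, 29·(43) + 89·(-14) = 1.
Scale by 60/1 = 60: (x₀, y₀) = (2580, -840).
General solution: x = 2580 + 89t, y = -840 - 29t for integer t.
x ≥ 0: smallest is 2580 mod 89 = 88 (at t = -28), with y = -28.

88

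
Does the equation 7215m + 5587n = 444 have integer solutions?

yes

gcd(7215, 5587) = 37.
37 divides 444, so integer solutions exist.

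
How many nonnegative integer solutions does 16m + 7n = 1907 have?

gcd(16, 7) = 1.
By Bézout, 16×(-3) + 7×(7) = 1.
One solution: (5, 261).
General: m = 5 + 7t, n = 261 - 16t.
m ≥ 0 ⇒ t ≥ 0; n ≥ 0 ⇒ t ≤ 16. So t ∈ [0, 16]: 17 solutions.

17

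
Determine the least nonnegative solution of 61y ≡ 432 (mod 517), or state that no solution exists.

gcd(517, 61) = 1.
1 divides 432, so solutions exist.
By Bézout, 61*(178) + 517*(-21) = 1.
So 61*(178) ≡ 1 (mod 517); multiply by 432: y ≡ 76896 (mod 517).
Smallest nonnegative: y = 76896 mod 517 = 380.

380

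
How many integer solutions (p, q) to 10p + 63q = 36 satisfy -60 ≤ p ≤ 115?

gcd(63, 10):
  63 = 6×10 + 3
  10 = 3×3 + 1
  3 = 3×1
so gcd(63, 10) = 1.
Back-substitute for Bézout coefficients:
  1 = 10 - 3×3
  ... = 10×(19) + 63×(-3)
Scale by 36: particular solution (684, -108); reduce p mod 63: (54, -8).
General solution: p = 54 + 63t, q = -8 - 10t for integer t.
-60 ≤ 54 + 63t ≤ 115 gives t ∈ [-1, 0], which is 2 values.

2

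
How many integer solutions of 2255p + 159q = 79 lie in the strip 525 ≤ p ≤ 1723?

8

gcd(2255, 159):
  2255 = 14*159 + 29
  159 = 5*29 + 14
  29 = 2*14 + 1
  14 = 14*1
so gcd(2255, 159) = 1.
Back-substitute for Bézout coefficients:
  1 = 29 - 2*14
  ... = 2255*(11) + 159*(-156)
Scale by 79: particular solution (869, -12324); reduce p mod 159: (74, -1049).
General solution: p = 74 + 159t, q = -1049 - 2255t for integer t.
525 ≤ 74 + 159t ≤ 1723 gives t ∈ [3, 10], which is 8 values.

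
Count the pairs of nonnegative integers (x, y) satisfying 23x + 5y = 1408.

gcd(23, 5) = 1  (23 = 4*5 + 3, 5 = 1*3 + 2, 3 = 1*2 + 1, 2 = 2*1).
Back-substituting, 23*(2) + 5*(-9) = 1.
Scale by 1408: one solution is (2816, -12672). Reduce x mod 5: (1, 277).
General: x = 1 + 5t, y = 277 - 23t.
x ≥ 0 ⇒ t ≥ 0; y ≥ 0 ⇒ t ≤ 12. So t ∈ [0, 12]: 13 solutions.

13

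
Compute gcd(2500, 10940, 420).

gcd(10940, 2500) = 20  (10940 = 4×2500 + 940, 2500 = 2×940 + 620, 940 = 1×620 + 320, 620 = 1×320 + 300, 320 = 1×300 + 20, 300 = 15×20).
gcd(20, 420) = 20.

20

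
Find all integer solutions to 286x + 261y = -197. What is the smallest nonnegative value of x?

13

gcd(286, 261) = 1  (286 = 1*261 + 25, 261 = 10*25 + 11, 25 = 2*11 + 3, 11 = 3*3 + 2, 3 = 1*2 + 1, 2 = 2*1).
1 divides -197, so solutions exist.
Back-substituting, 286*(94) + 261*(-103) = 1.
Scale by -197/1 = -197: (x₀, y₀) = (-18518, 20291).
General solution: x = -18518 + 261t, y = 20291 - 286t for integer t.
x ≥ 0: smallest is -18518 mod 261 = 13 (at t = 71), with y = -15.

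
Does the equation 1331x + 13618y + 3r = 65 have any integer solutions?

yes

gcd(13618, 1331) = 11.
gcd(11, 3) = 1.
1 divides 65, so integer solutions exist.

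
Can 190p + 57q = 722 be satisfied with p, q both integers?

yes

gcd(190, 57) = 19  (190 = 3×57 + 19, 57 = 3×19).
19 divides 722, so integer solutions exist.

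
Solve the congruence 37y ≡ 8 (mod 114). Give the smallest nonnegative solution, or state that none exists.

68

gcd(114, 37) = 1  (114 = 3×37 + 3, 37 = 12×3 + 1, 3 = 3×1).
1 divides 8, so solutions exist.
Back-substituting, 37×(37) + 114×(-12) = 1.
So 37×(37) ≡ 1 (mod 114); multiply by 8: y ≡ 296 (mod 114).
Smallest nonnegative: y = 296 mod 114 = 68.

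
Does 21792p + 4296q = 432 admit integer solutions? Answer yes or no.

yes

gcd(21792, 4296):
  21792 = 5*4296 + 312
  4296 = 13*312 + 240
  312 = 1*240 + 72
  240 = 3*72 + 24
  72 = 3*24
so gcd(21792, 4296) = 24.
24 divides 432, so integer solutions exist.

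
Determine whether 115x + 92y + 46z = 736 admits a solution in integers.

gcd(115, 92) = 23  (115 = 1*92 + 23, 92 = 4*23).
gcd(23, 46) = 23.
23 divides 736, so integer solutions exist.

yes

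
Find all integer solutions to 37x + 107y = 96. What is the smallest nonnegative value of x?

72

gcd(107, 37) = 1.
1 divides 96, so solutions exist.
By Bézout, 37*(-26) + 107*(9) = 1.
Scale by 96/1 = 96: (x₀, y₀) = (-2496, 864).
General solution: x = -2496 + 107t, y = 864 - 37t for integer t.
x ≥ 0: smallest is -2496 mod 107 = 72 (at t = 24), with y = -24.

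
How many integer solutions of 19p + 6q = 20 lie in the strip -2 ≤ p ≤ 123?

21

gcd(19, 6) = 1  (19 = 3·6 + 1, 6 = 6·1).
Back-substituting, 19·(1) + 6·(-3) = 1.
Scale by 20: particular solution (20, -60); reduce p mod 6: (2, -3).
General solution: p = 2 + 6t, q = -3 - 19t for integer t.
-2 ≤ 2 + 6t ≤ 123 gives t ∈ [0, 20], which is 21 values.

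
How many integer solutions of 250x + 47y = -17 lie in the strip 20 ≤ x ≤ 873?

gcd(250, 47):
  250 = 5·47 + 15
  47 = 3·15 + 2
  15 = 7·2 + 1
  2 = 2·1
so gcd(250, 47) = 1.
Back-substitute for Bézout coefficients:
  1 = 15 - 7·2
  ... = 250·(22) + 47·(-117)
Scale by -17: particular solution (-374, 1989); reduce x mod 47: (2, -11).
General solution: x = 2 + 47t, y = -11 - 250t for integer t.
20 ≤ 2 + 47t ≤ 873 gives t ∈ [1, 18], which is 18 values.

18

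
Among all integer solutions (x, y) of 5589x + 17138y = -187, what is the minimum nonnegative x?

11781

gcd(17138, 5589):
  17138 = 3*5589 + 371
  5589 = 15*371 + 24
  371 = 15*24 + 11
  24 = 2*11 + 2
  11 = 5*2 + 1
  2 = 2*1
so gcd(17138, 5589) = 1.
1 divides -187, so solutions exist.
Back-substitute for Bézout coefficients:
  1 = 11 - 5*2
  ... = 5589*(-7853) + 17138*(2561)
Scale by -187/1 = -187: (x₀, y₀) = (1468511, -478907).
General solution: x = 1468511 + 17138t, y = -478907 - 5589t for integer t.
x ≥ 0: smallest is 1468511 mod 17138 = 11781 (at t = -85), with y = -3842.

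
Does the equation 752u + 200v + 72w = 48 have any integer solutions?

gcd(752, 200) = 8  (752 = 3·200 + 152, 200 = 1·152 + 48, 152 = 3·48 + 8, 48 = 6·8).
gcd(8, 72) = 8.
8 divides 48, so integer solutions exist.

yes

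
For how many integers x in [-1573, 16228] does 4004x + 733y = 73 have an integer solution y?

25

gcd(4004, 733) = 1  (4004 = 5×733 + 339, 733 = 2×339 + 55, 339 = 6×55 + 9, 55 = 6×9 + 1, 9 = 9×1).
Back-substituting, 4004×(-80) + 733×(437) = 1.
Scale by 73: particular solution (-5840, 31901); reduce x mod 733: (24, -131).
General solution: x = 24 + 733t, y = -131 - 4004t for integer t.
-1573 ≤ 24 + 733t ≤ 16228 gives t ∈ [-2, 22], which is 25 values.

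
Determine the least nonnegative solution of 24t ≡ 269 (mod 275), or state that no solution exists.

206

gcd(275, 24):
  275 = 11·24 + 11
  24 = 2·11 + 2
  11 = 5·2 + 1
  2 = 2·1
so gcd(275, 24) = 1.
1 divides 269, so solutions exist.
Back-substitute for Bézout coefficients:
  1 = 11 - 5·2
  ... = 24·(-126) + 275·(11)
So 24·(-126) ≡ 1 (mod 275); multiply by 269: t ≡ -33894 (mod 275).
Smallest nonnegative: t = -33894 mod 275 = 206.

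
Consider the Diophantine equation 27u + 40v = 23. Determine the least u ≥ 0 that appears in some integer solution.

gcd(40, 27) = 1.
1 divides 23, so solutions exist.
By Bézout, 27·(3) + 40·(-2) = 1.
Scale by 23/1 = 23: (u₀, v₀) = (69, -46).
General solution: u = 69 + 40t, v = -46 - 27t for integer t.
u ≥ 0: smallest is 69 mod 40 = 29 (at t = -1), with v = -19.

29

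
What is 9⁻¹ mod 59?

gcd(59, 9) = 1.
By Bézout, 9×(-13) + 59×(2) = 1.
So 9×-13 ≡ 1 (mod 59), and -13 mod 59 = 46.

46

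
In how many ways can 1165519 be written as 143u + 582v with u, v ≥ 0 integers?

gcd(582, 143) = 1  (582 = 4×143 + 10, 143 = 14×10 + 3, 10 = 3×3 + 1, 3 = 3×1).
Back-substituting, 143×(-175) + 582×(43) = 1.
Scale by 1165519: one solution is (-203965825, 50117317). Reduce u mod 582: (149, 1966).
General: u = 149 + 582t, v = 1966 - 143t.
u ≥ 0 ⇒ t ≥ 0; v ≥ 0 ⇒ t ≤ 13. So t ∈ [0, 13]: 14 solutions.

14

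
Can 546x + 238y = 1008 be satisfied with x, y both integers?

gcd(546, 238) = 14  (546 = 2·238 + 70, 238 = 3·70 + 28, 70 = 2·28 + 14, 28 = 2·14).
14 divides 1008, so integer solutions exist.

yes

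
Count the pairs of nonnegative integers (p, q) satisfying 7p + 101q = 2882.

gcd(101, 7) = 1.
By Bézout, 7·(29) + 101·(-2) = 1.
One solution: (51, 25).
General: p = 51 + 101t, q = 25 - 7t.
p ≥ 0 ⇒ t ≥ 0; q ≥ 0 ⇒ t ≤ 3. So t ∈ [0, 3]: 4 solutions.

4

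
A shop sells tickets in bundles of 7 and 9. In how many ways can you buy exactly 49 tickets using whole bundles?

1

Need nonnegative integers with 7j + 9k = 49.
gcd(7, 9) = 1, and 7·(4) + 9·(-3) = 1.
So (j₀, k₀) = (196, -147); general j = 196 + 9t, k = -147 - 7t.
j ≥ 0 ⇒ t ≥ -21; k ≥ 0 ⇒ t ≤ -21. That's 1 value of t.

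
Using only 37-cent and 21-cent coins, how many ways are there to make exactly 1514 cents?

2

Need nonnegative integers with 37j + 21k = 1514.
gcd(37, 21) = 1, and 37·(4) + 21·(-7) = 1.
So (j₀, k₀) = (6056, -10598); general j = 6056 + 21t, k = -10598 - 37t.
j ≥ 0 ⇒ t ≥ -288; k ≥ 0 ⇒ t ≤ -287. That's 2 values of t.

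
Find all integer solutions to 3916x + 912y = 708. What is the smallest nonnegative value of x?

gcd(3916, 912) = 4.
4 divides 708, so solutions exist.
By Bézout, 3916×(-17) + 912×(73) = 4.
Scale by 708/4 = 177: (x₀, y₀) = (-3009, 12921).
General solution: x = -3009 + 228t, y = 12921 - 979t for integer t.
x ≥ 0: smallest is -3009 mod 228 = 183 (at t = 14), with y = -785.

183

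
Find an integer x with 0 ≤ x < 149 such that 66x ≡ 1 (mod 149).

70

gcd(149, 66):
  149 = 2·66 + 17
  66 = 3·17 + 15
  17 = 1·15 + 2
  15 = 7·2 + 1
  2 = 2·1
so gcd(149, 66) = 1.
Back-substitute for Bézout coefficients:
  1 = 15 - 7·2
  ... = 66·(70) + 149·(-31)
So 66·70 ≡ 1 (mod 149), and 70 mod 149 = 70.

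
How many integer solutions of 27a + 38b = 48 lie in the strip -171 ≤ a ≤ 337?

gcd(38, 27):
  38 = 1*27 + 11
  27 = 2*11 + 5
  11 = 2*5 + 1
  5 = 5*1
so gcd(38, 27) = 1.
Back-substitute for Bézout coefficients:
  1 = 11 - 2*5
  ... = 27*(-7) + 38*(5)
Scale by 48: particular solution (-336, 240); reduce a mod 38: (6, -3).
General solution: a = 6 + 38t, b = -3 - 27t for integer t.
-171 ≤ 6 + 38t ≤ 337 gives t ∈ [-4, 8], which is 13 values.

13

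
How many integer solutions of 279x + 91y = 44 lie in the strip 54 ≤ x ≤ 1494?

gcd(279, 91) = 1.
By Bézout, 279×(-15) + 91×(46) = 1.
Particular solution: (68, -208).
General solution: x = 68 + 91t, y = -208 - 279t for integer t.
54 ≤ 68 + 91t ≤ 1494 gives t ∈ [0, 15], which is 16 values.

16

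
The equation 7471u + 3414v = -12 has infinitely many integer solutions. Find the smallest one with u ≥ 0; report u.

738

gcd(7471, 3414):
  7471 = 2×3414 + 643
  3414 = 5×643 + 199
  643 = 3×199 + 46
  199 = 4×46 + 15
  46 = 3×15 + 1
  15 = 15×1
so gcd(7471, 3414) = 1.
1 divides -12, so solutions exist.
Back-substitute for Bézout coefficients:
  1 = 46 - 3×15
  ... = 7471×(223) + 3414×(-488)
Scale by -12/1 = -12: (u₀, v₀) = (-2676, 5856).
General solution: u = -2676 + 3414t, v = 5856 - 7471t for integer t.
u ≥ 0: smallest is -2676 mod 3414 = 738 (at t = 1), with v = -1615.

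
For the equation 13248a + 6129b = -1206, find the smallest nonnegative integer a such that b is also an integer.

gcd(13248, 6129) = 9  (13248 = 2×6129 + 990, 6129 = 6×990 + 189, 990 = 5×189 + 45, 189 = 4×45 + 9, 45 = 5×9).
9 divides -1206, so solutions exist.
Back-substituting, 13248×(-130) + 6129×(281) = 9.
Scale by -1206/9 = -134: (a₀, b₀) = (17420, -37654).
General solution: a = 17420 + 681t, b = -37654 - 1472t for integer t.
a ≥ 0: smallest is 17420 mod 681 = 395 (at t = -25), with b = -854.

395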